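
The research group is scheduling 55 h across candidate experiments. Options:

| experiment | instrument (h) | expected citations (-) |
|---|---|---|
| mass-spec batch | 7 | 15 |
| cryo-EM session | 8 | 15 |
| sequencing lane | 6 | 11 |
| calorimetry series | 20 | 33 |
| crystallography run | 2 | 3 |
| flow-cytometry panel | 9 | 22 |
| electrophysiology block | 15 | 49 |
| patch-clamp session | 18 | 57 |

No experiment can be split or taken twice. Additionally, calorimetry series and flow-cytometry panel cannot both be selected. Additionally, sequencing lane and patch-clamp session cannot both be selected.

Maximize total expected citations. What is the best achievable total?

146

Best packing: mass-spec batch + crystallography run + flow-cytometry panel + electrophysiology block + patch-clamp session — 51 h, 146 total.
Nothing else feasible within 55 h beats 146.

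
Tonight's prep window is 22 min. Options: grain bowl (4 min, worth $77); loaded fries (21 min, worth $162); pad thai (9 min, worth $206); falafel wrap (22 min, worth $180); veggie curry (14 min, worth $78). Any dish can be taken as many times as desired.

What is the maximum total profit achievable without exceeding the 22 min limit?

489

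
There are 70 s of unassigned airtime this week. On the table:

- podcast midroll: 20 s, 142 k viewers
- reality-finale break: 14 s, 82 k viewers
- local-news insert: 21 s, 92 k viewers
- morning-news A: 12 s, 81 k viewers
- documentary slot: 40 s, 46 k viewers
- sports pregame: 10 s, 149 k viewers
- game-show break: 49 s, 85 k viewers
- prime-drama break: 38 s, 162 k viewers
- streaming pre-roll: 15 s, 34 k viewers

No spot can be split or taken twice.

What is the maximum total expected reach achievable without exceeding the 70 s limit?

465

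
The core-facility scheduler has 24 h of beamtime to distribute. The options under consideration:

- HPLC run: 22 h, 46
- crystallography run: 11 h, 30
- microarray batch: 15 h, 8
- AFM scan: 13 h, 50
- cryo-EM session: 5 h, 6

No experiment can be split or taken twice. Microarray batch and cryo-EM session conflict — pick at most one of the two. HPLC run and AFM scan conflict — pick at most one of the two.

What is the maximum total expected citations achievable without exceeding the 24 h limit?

80

Density check — AFM scan 3.85, crystallography run 2.73, HPLC run 2.09 are the best per h.
The ratio ordering already packs tightly: crystallography run + AFM scan, 24 h, 80.
Runner-up AFM scan + cryo-EM session tops out at 56.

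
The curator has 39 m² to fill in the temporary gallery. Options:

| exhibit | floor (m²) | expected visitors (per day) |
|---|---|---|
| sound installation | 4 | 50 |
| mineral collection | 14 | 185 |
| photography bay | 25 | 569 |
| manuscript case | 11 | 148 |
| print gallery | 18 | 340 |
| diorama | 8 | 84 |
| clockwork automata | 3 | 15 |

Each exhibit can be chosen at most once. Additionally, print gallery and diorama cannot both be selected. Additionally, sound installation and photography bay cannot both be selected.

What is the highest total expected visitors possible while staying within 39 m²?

754

A density-first pass picks photography bay + manuscript case + clockwork automata — 732 at 39 m².
Dropping manuscript case and clockwork automata frees 14 m²; slotting in mineral collection (14 m²) lifts the total to 754 at 39 m².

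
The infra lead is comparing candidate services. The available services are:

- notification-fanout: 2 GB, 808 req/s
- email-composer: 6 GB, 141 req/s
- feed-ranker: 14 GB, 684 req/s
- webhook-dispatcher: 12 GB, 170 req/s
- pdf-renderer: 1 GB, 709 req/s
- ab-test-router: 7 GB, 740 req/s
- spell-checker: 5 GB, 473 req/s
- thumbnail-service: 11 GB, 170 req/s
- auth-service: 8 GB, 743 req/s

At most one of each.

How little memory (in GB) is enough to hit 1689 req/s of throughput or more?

8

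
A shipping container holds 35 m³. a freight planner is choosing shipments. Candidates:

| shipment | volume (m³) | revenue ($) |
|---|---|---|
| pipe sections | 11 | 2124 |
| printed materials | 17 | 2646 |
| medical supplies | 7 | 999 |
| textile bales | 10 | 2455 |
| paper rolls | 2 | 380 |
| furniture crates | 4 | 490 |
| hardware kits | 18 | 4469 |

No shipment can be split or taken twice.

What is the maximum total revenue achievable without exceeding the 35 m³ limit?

7923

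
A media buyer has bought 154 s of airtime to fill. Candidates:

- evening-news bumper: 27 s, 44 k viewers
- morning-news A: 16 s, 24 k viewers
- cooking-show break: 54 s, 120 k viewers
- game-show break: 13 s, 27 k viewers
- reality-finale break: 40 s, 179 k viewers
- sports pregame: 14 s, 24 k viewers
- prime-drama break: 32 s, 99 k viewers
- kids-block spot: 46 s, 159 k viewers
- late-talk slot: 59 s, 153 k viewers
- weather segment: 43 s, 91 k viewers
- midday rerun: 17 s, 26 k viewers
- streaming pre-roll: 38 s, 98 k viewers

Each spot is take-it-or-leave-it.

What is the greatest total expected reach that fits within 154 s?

The ratio heuristic lands on game-show break + reality-finale break + sports pregame + prime-drama break + kids-block spot (488) but leaves 9 s idle.
Dropping game-show break and sports pregame and prime-drama break frees 59 s; slotting in late-talk slot (59 s) lifts the total to 491 at 145 s.
The closest alternative, game-show break + reality-finale break + prime-drama break + kids-block spot + midday rerun, reaches only 490.

491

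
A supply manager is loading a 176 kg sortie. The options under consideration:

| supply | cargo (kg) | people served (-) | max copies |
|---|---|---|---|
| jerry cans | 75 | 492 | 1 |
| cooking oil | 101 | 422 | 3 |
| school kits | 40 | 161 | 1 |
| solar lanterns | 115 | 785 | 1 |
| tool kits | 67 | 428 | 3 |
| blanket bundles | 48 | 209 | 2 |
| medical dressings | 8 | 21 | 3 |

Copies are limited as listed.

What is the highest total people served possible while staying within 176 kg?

1017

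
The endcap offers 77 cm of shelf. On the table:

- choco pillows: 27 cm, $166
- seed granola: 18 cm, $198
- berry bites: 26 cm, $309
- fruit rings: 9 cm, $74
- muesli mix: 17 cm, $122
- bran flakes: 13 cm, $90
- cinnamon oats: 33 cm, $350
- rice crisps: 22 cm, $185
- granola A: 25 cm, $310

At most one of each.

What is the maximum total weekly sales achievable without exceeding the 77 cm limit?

A density-first pass picks seed granola + berry bites + granola A — 817 at 69 cm.
Replace berry bites with cinnamon oats: the trade gains 41 net, giving 858 at 76 cm.

858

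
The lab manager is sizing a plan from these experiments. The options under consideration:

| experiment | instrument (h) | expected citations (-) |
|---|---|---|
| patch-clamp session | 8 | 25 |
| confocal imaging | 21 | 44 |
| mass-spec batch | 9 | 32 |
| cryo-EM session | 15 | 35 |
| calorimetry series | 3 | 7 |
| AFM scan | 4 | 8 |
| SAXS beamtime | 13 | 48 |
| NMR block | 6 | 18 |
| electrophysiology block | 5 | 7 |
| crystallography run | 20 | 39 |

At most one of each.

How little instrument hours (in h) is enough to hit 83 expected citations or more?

Minimise h subject to total expected citations ≥ 83.
mass-spec batch + calorimetry series + SAXS beamtime reaches 87 using 25 h.
Any bundle with less than 25 h falls short of 83.

25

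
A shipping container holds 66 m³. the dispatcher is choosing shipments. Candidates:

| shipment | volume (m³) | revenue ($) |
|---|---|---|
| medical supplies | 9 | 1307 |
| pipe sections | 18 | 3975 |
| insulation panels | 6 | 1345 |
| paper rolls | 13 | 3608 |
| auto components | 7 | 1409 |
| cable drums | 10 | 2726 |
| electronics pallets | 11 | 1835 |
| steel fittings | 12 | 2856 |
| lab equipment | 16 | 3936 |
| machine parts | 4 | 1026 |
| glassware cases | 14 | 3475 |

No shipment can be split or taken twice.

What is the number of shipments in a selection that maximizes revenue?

Optimal total is 16601.
paper rolls + cable drums + steel fittings + lab equipment + glassware cases hits 16601 at 65 m³.
All optima have 5 shipments.

5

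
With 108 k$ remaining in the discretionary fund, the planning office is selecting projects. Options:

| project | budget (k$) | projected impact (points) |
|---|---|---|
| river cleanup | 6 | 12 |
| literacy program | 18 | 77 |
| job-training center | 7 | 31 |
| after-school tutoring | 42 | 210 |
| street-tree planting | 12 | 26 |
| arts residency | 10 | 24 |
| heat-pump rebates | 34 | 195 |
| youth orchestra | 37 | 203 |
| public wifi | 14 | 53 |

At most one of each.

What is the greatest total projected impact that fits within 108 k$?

Greedy by ratio would take literacy program + job-training center + arts residency + heat-pump rebates + youth orchestra: 106 k$ used, total 530.
But literacy program + after-school tutoring + heat-pump rebates + public wifi fits in 108 k$ and reaches 535.

535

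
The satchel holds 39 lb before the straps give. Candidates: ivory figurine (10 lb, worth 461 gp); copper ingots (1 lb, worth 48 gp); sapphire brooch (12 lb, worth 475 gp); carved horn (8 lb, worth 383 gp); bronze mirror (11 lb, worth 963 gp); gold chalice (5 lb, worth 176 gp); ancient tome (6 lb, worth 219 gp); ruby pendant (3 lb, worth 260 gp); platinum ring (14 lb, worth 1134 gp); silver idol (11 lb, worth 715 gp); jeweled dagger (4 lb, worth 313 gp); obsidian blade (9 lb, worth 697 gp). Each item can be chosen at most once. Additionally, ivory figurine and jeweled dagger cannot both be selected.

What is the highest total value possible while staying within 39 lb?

3155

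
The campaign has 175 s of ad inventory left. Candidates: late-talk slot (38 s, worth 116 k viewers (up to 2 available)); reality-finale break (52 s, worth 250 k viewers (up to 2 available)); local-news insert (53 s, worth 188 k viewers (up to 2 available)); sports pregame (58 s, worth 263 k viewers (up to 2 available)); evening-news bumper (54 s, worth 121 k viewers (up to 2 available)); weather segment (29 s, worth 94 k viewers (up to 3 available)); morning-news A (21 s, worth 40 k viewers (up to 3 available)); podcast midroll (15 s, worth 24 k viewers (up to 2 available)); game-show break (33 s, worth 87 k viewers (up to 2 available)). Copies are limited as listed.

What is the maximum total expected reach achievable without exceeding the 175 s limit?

The ratio heuristic lands on 2×reality-finale break + sports pregame (763) but leaves 13 s idle.
The 52 s tied up in reality-finale break is better spent on sports pregame — total rises to 776 (168 s).
No other feasible combination exceeds 776.

776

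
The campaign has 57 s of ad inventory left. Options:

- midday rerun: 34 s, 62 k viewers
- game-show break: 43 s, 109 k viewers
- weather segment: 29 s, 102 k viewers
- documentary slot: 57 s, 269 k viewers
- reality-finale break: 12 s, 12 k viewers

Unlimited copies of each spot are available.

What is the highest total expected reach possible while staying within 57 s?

269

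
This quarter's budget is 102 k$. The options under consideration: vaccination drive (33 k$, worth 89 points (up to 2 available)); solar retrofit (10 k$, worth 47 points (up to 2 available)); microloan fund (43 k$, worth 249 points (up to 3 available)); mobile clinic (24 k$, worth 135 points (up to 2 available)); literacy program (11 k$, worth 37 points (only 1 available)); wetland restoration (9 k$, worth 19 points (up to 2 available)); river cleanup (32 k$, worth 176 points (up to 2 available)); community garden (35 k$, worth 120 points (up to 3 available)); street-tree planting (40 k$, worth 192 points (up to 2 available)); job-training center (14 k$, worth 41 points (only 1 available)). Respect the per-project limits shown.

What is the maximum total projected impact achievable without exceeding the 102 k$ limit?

566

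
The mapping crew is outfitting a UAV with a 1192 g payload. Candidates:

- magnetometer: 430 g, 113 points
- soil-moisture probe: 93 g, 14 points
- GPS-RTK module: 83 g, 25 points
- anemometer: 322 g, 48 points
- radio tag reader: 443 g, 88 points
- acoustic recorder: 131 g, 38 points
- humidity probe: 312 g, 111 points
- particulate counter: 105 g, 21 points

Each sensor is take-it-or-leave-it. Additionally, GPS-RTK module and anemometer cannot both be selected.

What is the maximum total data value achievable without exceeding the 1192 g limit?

Magnetometer + soil-moisture probe + GPS-RTK module + acoustic recorder + humidity probe + particulate counter uses 1154 of the 1192 g and totals 322.
Next best is magnetometer + radio tag reader + humidity probe at 312 (1185 g) — short by 10.

322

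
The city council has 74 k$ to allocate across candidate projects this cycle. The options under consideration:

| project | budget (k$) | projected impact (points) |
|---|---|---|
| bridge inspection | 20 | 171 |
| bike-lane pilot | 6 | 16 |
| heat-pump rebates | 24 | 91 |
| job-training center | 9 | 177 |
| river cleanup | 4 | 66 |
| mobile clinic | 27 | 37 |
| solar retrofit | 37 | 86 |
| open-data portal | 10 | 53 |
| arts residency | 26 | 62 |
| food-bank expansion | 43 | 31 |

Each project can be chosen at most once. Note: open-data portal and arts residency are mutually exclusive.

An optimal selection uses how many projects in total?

6

The maximum projected impact within 74 k$ is 574.
One optimal bundle: bridge inspection + bike-lane pilot + heat-pump rebates + job-training center + river cleanup + open-data portal (73 k$).
Any selection reaching 574 contains exactly 6 projects.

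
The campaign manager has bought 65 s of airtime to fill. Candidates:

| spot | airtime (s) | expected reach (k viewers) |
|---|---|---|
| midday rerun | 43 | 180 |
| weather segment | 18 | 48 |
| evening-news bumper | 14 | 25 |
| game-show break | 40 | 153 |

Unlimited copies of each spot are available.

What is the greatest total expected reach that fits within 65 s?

Midday rerun + weather segment uses 61 of the 65 s and totals 228.
Nothing else within 65 s beats 228.

228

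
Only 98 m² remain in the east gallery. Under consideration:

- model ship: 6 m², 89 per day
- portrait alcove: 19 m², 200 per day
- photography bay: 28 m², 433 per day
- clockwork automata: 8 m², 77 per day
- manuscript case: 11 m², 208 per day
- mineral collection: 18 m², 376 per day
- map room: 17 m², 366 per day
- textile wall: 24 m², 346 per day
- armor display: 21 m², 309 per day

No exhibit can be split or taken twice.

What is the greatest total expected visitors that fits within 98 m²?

1729

Filling by ratio: model ship + photography bay + clockwork automata + manuscript case + mineral collection + map room for 1549, with 10 m² left unused.
Replace model ship and clockwork automata with textile wall: the trade gains 180 net, giving 1729 at 98 m².
An exhaustive check of the 512 subsets confirms 1729.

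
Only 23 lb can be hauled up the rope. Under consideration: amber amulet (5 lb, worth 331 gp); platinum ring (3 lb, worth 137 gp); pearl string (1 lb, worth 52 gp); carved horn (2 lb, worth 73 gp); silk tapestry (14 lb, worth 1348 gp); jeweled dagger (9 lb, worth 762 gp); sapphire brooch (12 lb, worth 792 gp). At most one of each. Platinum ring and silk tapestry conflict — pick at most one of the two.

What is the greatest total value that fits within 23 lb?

2110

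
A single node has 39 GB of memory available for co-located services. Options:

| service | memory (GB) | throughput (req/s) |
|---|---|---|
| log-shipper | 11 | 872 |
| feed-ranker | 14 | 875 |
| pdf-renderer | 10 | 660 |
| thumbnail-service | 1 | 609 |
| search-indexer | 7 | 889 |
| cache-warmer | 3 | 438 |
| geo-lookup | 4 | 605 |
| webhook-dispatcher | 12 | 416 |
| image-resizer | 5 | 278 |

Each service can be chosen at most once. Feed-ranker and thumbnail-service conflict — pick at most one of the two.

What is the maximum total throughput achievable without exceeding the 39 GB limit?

By throughput per GB: thumbnail-service 609.00, geo-lookup 151.25, cache-warmer 146.00 lead.
Taking log-shipper + pdf-renderer + thumbnail-service + search-indexer + cache-warmer + geo-lookup: 36 GB used, 4073 in throughput.
The closest alternative, log-shipper + pdf-renderer + thumbnail-service + search-indexer + geo-lookup + image-resizer, reaches only 3913.

4073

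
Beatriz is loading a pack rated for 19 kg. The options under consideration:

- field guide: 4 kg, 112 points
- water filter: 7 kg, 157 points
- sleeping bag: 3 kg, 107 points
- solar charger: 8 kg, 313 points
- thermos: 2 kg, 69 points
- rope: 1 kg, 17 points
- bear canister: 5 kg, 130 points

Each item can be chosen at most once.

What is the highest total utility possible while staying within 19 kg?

636

Greedy by ratio would take field guide + sleeping bag + solar charger + thermos + rope: 18 kg used, total 618.
Replace field guide with bear canister: the trade gains 18 net, giving 636 at 19 kg.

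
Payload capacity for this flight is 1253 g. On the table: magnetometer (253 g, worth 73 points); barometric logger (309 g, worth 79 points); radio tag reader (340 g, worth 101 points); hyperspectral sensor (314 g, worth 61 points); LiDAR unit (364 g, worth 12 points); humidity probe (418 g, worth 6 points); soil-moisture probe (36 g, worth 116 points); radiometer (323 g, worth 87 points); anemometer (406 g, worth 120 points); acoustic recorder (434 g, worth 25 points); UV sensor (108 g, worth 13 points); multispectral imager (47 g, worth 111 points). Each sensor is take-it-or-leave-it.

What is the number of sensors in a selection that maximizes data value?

Best achievable data value is 540.
barometric logger + radio tag reader + soil-moisture probe + anemometer + UV sensor + multispectral imager hits 540 at 1246 g.
Any selection reaching 540 contains exactly 6 sensors.

6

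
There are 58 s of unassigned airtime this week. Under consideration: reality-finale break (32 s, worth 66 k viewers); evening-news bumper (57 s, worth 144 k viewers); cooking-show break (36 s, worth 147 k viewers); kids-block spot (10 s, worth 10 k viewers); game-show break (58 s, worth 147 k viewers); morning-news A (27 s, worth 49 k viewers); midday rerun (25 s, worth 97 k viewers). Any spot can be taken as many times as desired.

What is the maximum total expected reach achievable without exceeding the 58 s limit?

Filling by ratio: cooking-show break + 2×kids-block spot for 167, with 2 s left unused.
The 56 s tied up in cooking-show break and 2×kids-block spot is better spent on 2×midday rerun — total rises to 194 (50 s).

194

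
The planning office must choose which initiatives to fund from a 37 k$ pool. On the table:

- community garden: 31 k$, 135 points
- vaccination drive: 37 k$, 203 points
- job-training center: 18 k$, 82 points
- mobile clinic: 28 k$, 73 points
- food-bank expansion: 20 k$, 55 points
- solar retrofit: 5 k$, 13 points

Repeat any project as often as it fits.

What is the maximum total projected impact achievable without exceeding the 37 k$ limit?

Ranking by ratio (projected impact/k$): vaccination drive 5.49, job-training center 4.56, community garden 4.35.
The ratio ordering already packs tightly: vaccination drive, 37 k$, 203.
No other feasible combination exceeds 203.

203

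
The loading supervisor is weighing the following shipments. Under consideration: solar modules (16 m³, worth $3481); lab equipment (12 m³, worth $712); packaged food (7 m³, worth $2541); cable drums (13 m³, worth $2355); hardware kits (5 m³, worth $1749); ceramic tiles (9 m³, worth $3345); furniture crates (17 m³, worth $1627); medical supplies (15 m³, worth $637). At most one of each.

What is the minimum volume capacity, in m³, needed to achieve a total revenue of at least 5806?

16

Look for the lowest-volume combination reaching 5806.
packaged food + ceramic tiles reaches 5886 using 16 m³.
Any bundle with less than 16 m³ falls short of 5806.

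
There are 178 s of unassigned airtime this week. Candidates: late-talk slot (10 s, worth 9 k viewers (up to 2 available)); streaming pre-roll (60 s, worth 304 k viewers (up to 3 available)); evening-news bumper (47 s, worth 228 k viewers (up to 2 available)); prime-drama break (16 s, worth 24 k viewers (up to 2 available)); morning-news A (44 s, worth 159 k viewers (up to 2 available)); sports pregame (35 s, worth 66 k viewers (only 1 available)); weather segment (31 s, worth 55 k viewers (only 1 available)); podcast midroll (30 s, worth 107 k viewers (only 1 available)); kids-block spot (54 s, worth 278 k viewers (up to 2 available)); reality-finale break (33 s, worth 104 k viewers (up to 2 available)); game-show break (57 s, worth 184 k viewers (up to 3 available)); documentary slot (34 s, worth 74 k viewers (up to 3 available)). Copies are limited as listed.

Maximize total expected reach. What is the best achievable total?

886

Greedy by ratio would take late-talk slot + streaming pre-roll + 2×kids-block spot: 178 s used, total 869.
Dropping late-talk slot and kids-block spot frees 64 s; slotting in streaming pre-roll (60 s) lifts the total to 886 at 174 s.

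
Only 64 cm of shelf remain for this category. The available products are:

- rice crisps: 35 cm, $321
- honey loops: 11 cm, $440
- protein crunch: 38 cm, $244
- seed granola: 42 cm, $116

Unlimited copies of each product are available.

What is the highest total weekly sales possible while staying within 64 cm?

2200

By weekly sales per cm: honey loops 40.00, rice crisps 9.17, protein crunch 6.42 lead.
5×honey loops uses 55 of the 64 cm and totals 2200.
Nothing else within 64 cm beats 2200.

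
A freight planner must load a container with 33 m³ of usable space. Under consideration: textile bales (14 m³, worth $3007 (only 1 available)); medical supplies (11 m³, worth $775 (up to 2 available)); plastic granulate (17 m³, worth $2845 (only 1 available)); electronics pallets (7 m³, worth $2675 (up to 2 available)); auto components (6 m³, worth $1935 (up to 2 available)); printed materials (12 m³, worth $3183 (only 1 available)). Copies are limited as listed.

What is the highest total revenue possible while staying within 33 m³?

10468

Filling by ratio: 2×electronics pallets + 2×auto components for 9220, with 7 m³ left unused.
Replace auto components with printed materials: the trade gains 1248 net, giving 10468 at 32 m³.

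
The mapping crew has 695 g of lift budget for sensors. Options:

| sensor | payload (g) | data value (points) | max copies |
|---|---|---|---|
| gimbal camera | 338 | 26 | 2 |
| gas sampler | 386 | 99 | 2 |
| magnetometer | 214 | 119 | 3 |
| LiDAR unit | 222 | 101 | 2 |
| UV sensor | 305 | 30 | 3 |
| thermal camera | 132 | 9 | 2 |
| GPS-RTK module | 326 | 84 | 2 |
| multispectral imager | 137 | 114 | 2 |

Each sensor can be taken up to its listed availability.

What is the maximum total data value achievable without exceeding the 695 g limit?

By data value per g: multispectral imager 0.83, magnetometer 0.56, LiDAR unit 0.45 lead.
Taking the top-ratio sensors first gives magnetometer + thermal camera + 2×multispectral imager for 356 (620 g).
Replace thermal camera and 2×multispectral imager with 2×magnetometer: the trade gains 1 net, giving 357 at 642 g.
Nothing else within 695 g beats 357.

357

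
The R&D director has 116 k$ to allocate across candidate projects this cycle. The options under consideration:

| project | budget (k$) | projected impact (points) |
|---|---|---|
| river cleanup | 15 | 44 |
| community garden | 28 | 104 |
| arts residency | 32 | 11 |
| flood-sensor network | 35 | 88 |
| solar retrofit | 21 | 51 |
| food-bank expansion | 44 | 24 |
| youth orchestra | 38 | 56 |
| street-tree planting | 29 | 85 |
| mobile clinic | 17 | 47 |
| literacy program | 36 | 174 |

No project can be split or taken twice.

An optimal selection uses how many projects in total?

4

The maximum projected impact within 116 k$ is 414.
For example community garden + solar retrofit + street-tree planting + literacy program achieves it, using 114 k$.
Any selection reaching 414 contains exactly 4 projects.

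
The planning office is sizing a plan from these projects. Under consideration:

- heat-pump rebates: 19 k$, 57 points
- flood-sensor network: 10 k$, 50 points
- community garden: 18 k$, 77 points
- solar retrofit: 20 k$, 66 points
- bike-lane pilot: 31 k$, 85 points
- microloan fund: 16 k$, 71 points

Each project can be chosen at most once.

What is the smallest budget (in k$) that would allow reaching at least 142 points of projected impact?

Need the lightest bundle worth ≥ 142.
Taking community garden + microloan fund gives 148 (≥ 142) for 34 k$.
Any bundle with less than 34 k$ falls short of 142.

34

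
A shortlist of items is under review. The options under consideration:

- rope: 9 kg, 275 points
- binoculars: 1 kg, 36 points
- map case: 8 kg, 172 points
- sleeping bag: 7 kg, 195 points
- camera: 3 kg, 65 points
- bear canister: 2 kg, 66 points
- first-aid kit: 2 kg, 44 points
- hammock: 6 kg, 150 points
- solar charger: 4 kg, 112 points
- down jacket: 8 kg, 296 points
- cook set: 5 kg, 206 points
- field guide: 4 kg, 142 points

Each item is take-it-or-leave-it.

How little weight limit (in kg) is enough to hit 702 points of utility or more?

19

Need the lightest bundle worth ≥ 702.
bear canister + down jacket + cook set + field guide reaches 710 using 19 kg.
No combination under 19 kg hits 702.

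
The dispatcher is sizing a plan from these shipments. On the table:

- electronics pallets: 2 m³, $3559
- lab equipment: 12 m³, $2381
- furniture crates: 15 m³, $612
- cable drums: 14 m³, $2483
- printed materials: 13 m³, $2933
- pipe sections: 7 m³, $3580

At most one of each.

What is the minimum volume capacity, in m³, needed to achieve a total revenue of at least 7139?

9

Minimise m³ subject to total revenue ≥ 7139.
Taking electronics pallets + pipe sections gives 7139 (≥ 7139) for 9 m³.
Any bundle with less than 9 m³ falls short of 7139.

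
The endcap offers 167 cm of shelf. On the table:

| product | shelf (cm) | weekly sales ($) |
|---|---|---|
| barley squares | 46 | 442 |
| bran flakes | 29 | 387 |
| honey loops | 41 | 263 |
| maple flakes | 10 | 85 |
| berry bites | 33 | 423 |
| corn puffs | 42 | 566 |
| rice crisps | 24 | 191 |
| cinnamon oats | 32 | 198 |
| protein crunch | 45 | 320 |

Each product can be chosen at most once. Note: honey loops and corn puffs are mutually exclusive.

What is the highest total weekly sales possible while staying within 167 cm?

The ratio ordering already packs tightly: barley squares + bran flakes + maple flakes + berry bites + corn puffs, 160 cm, 1903.
No other feasible combination exceeds 1903.

1903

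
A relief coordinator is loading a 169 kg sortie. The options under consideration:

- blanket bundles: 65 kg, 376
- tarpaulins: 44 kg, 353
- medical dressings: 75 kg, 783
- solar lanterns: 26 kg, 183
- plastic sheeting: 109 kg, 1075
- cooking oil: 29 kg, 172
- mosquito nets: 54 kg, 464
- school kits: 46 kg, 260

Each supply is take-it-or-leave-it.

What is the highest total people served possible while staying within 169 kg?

A density-first pass picks medical dressings + solar lanterns + mosquito nets — 1430 at 155 kg.
The 101 kg tied up in medical dressings and solar lanterns is better spent on plastic sheeting — total rises to 1539 (163 kg).
An exhaustive check of the 256 subsets confirms 1539.

1539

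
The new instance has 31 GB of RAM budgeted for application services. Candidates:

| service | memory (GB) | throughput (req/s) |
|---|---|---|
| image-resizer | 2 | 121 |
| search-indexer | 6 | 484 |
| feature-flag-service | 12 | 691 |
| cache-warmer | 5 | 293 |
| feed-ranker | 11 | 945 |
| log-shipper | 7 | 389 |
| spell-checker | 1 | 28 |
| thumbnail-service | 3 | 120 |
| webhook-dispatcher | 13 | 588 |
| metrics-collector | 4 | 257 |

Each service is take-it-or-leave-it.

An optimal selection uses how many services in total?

4

The maximum throughput within 31 GB is 2241.
One optimal bundle: image-resizer + search-indexer + feature-flag-service + feed-ranker (31 GB).
Every optimal selection uses 4 services.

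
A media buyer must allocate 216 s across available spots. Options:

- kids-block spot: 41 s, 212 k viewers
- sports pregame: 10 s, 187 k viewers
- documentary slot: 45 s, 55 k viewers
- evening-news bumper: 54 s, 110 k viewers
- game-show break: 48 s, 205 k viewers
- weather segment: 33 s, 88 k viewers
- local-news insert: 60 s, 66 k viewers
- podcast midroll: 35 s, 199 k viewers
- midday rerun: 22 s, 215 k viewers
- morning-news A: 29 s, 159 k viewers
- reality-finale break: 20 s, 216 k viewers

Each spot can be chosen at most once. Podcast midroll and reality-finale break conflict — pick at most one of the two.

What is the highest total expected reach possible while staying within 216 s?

Taking kids-block spot + sports pregame + game-show break + weather segment + midday rerun + morning-news A + reality-finale break: 203 s used, 1282 in expected reach.
No other feasible combination exceeds 1282.

1282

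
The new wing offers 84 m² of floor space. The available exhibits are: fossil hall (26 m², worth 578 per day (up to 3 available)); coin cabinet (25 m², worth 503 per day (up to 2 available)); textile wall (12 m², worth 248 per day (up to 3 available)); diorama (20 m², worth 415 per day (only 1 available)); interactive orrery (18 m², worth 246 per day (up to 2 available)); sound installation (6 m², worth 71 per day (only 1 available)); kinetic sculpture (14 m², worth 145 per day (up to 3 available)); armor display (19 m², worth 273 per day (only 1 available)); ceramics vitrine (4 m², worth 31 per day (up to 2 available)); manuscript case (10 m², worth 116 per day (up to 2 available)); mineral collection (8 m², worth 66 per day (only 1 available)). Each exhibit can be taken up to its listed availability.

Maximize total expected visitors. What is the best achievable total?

Density check — fossil hall 22.23, diorama 20.75, textile wall 20.67, coin cabinet 20.12 are the best per m².
Taking the top-ratio exhibits first gives 3×fossil hall + sound installation for 1805 (84 m²).
Dropping fossil hall and sound installation frees 32 m²; slotting in textile wall + diorama (32 m²) lifts the total to 1819 at 84 m².
Nothing else within 84 m² beats 1819.

1819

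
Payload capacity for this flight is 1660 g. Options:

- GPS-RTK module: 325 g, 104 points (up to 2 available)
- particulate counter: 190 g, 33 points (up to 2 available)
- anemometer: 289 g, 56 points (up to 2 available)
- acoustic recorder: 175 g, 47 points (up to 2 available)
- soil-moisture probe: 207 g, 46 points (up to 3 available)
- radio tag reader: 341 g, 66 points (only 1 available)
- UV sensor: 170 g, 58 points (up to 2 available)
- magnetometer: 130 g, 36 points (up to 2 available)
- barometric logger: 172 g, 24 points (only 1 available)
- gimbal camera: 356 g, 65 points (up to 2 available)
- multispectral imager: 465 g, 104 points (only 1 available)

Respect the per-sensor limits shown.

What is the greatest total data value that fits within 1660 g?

490

Taking 2×GPS-RTK module + 2×acoustic recorder + 2×UV sensor + 2×magnetometer: 1600 g used, 490 in data value.
Nothing else within 1660 g beats 490.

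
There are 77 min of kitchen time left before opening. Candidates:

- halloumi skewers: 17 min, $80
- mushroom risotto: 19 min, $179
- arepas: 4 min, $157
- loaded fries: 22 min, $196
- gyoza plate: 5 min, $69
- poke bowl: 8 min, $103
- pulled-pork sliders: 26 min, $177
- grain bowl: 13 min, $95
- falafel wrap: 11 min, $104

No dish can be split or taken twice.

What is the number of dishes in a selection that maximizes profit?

6

Optimal total is 834.
mushroom risotto + arepas + loaded fries + poke bowl + grain bowl + falafel wrap hits 834 at 77 min.
All optima have 6 dishes.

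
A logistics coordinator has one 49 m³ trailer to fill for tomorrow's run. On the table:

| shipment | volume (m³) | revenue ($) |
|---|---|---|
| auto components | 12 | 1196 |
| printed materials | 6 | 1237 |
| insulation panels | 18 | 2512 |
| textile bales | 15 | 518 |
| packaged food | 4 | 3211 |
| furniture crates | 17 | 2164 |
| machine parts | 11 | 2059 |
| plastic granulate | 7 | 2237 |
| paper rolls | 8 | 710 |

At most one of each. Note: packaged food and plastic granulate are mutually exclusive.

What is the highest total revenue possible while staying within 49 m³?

Best packing: printed materials + insulation panels + packaged food + machine parts + paper rolls — 47 m³, 9729 total.
The closest alternative, printed materials + packaged food + furniture crates + machine parts + paper rolls, reaches only 9381.

9729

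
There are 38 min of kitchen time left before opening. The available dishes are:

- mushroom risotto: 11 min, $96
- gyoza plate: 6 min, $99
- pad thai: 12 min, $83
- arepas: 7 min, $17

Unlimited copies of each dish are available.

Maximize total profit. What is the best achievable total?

Density check — gyoza plate 16.50, mushroom risotto 8.73, pad thai 6.92 are the best per min.
Taking 6×gyoza plate: 36 min used, 594 in profit.

594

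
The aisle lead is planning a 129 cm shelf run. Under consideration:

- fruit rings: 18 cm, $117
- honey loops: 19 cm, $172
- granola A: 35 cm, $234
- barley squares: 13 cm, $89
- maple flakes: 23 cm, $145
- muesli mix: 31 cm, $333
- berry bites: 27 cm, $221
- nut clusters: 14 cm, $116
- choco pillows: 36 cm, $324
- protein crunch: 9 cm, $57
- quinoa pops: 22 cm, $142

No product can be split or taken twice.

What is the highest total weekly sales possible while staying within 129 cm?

Taking honey loops + muesli mix + berry bites + nut clusters + choco pillows: 127 cm used, 1166 in weekly sales.
Runner-up honey loops + barley squares + muesli mix + berry bites + choco pillows tops out at 1139.

1166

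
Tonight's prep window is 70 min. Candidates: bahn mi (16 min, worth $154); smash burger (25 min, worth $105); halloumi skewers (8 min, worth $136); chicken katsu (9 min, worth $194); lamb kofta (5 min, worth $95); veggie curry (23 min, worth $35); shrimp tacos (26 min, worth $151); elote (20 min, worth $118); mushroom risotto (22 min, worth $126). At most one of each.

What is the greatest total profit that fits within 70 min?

Taking the top-ratio dishes first gives bahn mi + halloumi skewers + chicken katsu + lamb kofta + elote for 697 (58 min).
The 20 min tied up in elote is better spent on shrimp tacos — total rises to 730 (64 min).
The closest alternative, bahn mi + halloumi skewers + chicken katsu + lamb kofta + mushroom risotto, reaches only 705.

730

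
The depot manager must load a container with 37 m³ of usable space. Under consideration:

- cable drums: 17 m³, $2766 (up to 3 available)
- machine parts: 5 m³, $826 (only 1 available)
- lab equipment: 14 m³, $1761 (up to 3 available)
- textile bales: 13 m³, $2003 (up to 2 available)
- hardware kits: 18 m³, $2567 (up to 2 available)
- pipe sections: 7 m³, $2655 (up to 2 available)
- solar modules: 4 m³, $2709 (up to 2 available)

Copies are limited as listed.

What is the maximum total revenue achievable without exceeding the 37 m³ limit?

12731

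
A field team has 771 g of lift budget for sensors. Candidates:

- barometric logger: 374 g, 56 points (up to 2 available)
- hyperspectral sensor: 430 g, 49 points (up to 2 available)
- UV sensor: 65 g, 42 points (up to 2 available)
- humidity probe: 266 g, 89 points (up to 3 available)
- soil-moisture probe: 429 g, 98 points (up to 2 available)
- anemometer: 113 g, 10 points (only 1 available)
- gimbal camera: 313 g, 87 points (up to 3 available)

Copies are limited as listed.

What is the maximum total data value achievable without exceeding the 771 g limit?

262

Ranking by ratio (data value/g): UV sensor 0.65, humidity probe 0.33, gimbal camera 0.28.
2×UV sensor + 2×humidity probe uses 662 of the 771 g and totals 262.
No other feasible combination exceeds 262.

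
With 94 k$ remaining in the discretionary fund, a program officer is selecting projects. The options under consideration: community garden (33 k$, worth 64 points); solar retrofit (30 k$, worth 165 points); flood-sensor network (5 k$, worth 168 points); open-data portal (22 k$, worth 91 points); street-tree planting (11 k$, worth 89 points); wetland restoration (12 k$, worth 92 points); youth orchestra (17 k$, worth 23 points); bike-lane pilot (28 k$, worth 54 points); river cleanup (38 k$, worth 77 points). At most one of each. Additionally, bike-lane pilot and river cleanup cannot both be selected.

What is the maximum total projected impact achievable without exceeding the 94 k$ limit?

605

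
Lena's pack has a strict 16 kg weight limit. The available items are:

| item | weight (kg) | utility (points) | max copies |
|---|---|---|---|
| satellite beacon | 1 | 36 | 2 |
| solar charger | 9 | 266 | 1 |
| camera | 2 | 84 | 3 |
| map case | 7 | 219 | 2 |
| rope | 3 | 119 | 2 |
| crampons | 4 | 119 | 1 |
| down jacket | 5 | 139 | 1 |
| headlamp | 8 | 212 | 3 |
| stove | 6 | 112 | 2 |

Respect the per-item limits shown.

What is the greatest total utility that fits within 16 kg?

609

By utility per kg: camera 42.00, rope 39.67, satellite beacon 36.00, map case 31.29 lead.
Taking the top-ratio items first gives 2×satellite beacon + 3×camera + 2×rope for 562 (14 kg).
Dropping 2×satellite beacon frees 2 kg; slotting in crampons (4 kg) lifts the total to 609 at 16 kg.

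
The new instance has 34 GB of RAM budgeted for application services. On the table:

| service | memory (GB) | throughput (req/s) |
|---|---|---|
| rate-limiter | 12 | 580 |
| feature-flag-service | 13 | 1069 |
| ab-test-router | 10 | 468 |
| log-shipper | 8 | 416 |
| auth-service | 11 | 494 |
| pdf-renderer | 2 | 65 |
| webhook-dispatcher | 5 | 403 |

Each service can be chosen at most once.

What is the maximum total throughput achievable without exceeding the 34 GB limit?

2117

Taking the top-ratio services first gives feature-flag-service + log-shipper + pdf-renderer + webhook-dispatcher for 1953 (28 GB).
Dropping log-shipper frees 8 GB; slotting in rate-limiter (12 GB) lifts the total to 2117 at 32 GB.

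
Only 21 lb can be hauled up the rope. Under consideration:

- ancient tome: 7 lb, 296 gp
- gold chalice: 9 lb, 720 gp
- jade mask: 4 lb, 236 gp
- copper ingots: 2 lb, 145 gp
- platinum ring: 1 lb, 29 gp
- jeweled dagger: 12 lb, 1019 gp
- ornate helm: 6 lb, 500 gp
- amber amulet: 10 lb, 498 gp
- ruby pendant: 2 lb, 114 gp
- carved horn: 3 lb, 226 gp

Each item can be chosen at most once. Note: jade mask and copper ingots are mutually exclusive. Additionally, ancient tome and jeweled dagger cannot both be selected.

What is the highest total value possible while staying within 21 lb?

1745

Best packing: jeweled dagger + ornate helm + carved horn — 21 lb, 1745 total.
An exhaustive check of the 1024 subsets confirms 1745.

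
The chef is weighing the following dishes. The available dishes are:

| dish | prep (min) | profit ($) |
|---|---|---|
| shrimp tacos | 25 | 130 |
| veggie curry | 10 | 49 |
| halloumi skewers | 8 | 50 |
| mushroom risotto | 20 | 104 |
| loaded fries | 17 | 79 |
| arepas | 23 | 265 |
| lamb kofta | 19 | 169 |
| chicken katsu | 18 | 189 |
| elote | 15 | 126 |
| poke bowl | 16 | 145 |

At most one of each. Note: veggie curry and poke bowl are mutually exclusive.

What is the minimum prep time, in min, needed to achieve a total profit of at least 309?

31

Need the lightest bundle worth ≥ 309.
halloumi skewers + arepas: 315 profit at 31 min.
No combination under 31 min hits 309.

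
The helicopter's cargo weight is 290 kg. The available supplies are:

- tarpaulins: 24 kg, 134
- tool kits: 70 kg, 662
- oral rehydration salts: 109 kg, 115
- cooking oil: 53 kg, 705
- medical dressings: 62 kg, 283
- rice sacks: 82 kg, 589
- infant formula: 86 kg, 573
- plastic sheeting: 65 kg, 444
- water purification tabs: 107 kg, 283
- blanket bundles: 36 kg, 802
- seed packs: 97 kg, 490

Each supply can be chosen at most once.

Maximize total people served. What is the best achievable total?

Taking the top-ratio supplies first gives tarpaulins + tool kits + cooking oil + rice sacks + blanket bundles for 2892 (265 kg).
Dropping tarpaulins and rice sacks frees 106 kg; slotting in medical dressings + plastic sheeting (127 kg) lifts the total to 2896 at 286 kg.
Runner-up tarpaulins + tool kits + cooking oil + rice sacks + blanket bundles tops out at 2892.

2896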